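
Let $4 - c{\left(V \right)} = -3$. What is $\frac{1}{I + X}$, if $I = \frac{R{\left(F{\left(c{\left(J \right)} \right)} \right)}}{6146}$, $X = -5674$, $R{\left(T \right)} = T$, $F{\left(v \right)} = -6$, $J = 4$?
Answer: $- \frac{3073}{17436205} \approx -0.00017624$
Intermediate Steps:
$c{\left(V \right)} = 7$ ($c{\left(V \right)} = 4 - -3 = 4 + 3 = 7$)
$I = - \frac{3}{3073}$ ($I = - \frac{6}{6146} = \left(-6\right) \frac{1}{6146} = - \frac{3}{3073} \approx -0.00097624$)
$\frac{1}{I + X} = \frac{1}{- \frac{3}{3073} - 5674} = \frac{1}{- \frac{17436205}{3073}} = - \frac{3073}{17436205}$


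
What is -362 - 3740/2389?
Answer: -868558/2389 ≈ -363.57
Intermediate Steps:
-362 - 3740/2389 = -868558/2389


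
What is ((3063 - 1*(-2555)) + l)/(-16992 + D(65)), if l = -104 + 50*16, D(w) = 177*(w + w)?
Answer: 3157/3009 ≈ 1.0492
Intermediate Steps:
D(w) = 354*w (D(w) = 177*(2*w) = 354*w)
l = 696 (l = -104 + 800 = 696)
((3063 - 1*(-2555)) + l)/(-16992 + D(65)) = ((3063 - 1*(-2555)) + 696)/(-16992 + 354*65) = ((3063 + 2555) + 696)/(-16992 + 23010) = (5618 + 696)/6018 = 6314*(1/6018) = 3157/3009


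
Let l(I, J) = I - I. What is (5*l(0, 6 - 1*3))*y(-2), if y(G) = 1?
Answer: 0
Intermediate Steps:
l(I, J) = 0
(5*l(0, 6 - 1*3))*y(-2) = (5*0)*1 = 0*1 = 0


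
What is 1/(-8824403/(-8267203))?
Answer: 1181029/1260629 ≈ 0.93686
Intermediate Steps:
1/(-8824403/(-8267203)) = 1/(-8824403*(-1/8267203)) = 1/(1260629/1181029) = 1181029/1260629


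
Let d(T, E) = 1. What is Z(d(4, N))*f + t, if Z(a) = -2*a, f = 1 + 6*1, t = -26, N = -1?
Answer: -40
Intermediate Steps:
f = 7 (f = 1 + 6 = 7)
Z(d(4, N))*f + t = -2*1*7 - 26 = -2*7 - 26 = -14 - 26 = -40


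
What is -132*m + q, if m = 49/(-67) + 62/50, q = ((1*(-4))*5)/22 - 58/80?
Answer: -10137697/147400 ≈ -68.777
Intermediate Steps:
q = -719/440 (q = -4*5*(1/22) - 58*1/80 = -20*1/22 - 29/40 = -10/11 - 29/40 = -719/440 ≈ -1.6341)
m = 852/1675 (m = 49*(-1/67) + 62*(1/50) = -49/67 + 31/25 = 852/1675 ≈ 0.50866)
-132*m + q = -132*852/1675 - 719/440 = -112464/1675 - 719/440 = -10137697/147400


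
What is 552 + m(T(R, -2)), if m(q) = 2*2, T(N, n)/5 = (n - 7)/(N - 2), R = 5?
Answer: 556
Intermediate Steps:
T(N, n) = 5*(-7 + n)/(-2 + N) (T(N, n) = 5*((n - 7)/(N - 2)) = 5*((-7 + n)/(-2 + N)) = 5*(-7 + n)/(-2 + N))
m(q) = 4
552 + m(T(R, -2)) = 552 + 4 = 556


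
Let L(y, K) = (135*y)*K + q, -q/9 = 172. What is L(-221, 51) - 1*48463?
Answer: -1571596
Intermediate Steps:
q = -1548 (q = -9*172 = -1548)
L(y, K) = -1548 + 135*K*y (L(y, K) = (135*y)*K - 1548 = 135*K*y - 1548 = -1548 + 135*K*y)
L(-221, 51) - 1*48463 = (-1548 + 135*51*(-221)) - 1*48463 = (-1548 - 1521585) - 48463 = -1523133 - 48463 = -1571596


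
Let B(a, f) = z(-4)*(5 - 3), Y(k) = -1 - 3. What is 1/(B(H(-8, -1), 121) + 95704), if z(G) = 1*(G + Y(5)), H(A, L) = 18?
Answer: 1/95688 ≈ 1.0451e-5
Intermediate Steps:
Y(k) = -4
z(G) = -4 + G (z(G) = 1*(G - 4) = 1*(-4 + G) = -4 + G)
B(a, f) = -16 (B(a, f) = (-4 - 4)*(5 - 3) = -8*2 = -16)
1/(B(H(-8, -1), 121) + 95704) = 1/(-16 + 95704) = 1/95688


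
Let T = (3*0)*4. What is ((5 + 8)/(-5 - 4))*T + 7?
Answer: 7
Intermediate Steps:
T = 0 (T = 0*4 = 0)
((5 + 8)/(-5 - 4))*T + 7 = ((5 + 8)/(-5 - 4))*0 + 7 = (13/(-9))*0 + 7 = (13*(-⅑))*0 + 7 = -13/9*0 + 7 = 0 + 7 = 7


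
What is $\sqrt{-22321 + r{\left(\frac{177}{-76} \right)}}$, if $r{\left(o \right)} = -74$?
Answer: $i \sqrt{22395} \approx 149.65 i$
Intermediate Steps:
$\sqrt{-22321 + r{\left(\frac{177}{-76} \right)}} = \sqrt{-22321 - 74} = \sqrt{-22395} = i \sqrt{22395}$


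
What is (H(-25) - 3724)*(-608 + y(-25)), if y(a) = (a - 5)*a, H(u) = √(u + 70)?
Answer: -528808 + 426*√5 ≈ -5.2786e+5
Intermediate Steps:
H(u) = √(70 + u)
y(a) = a*(-5 + a) (y(a) = (-5 + a)*a = a*(-5 + a))
(H(-25) - 3724)*(-608 + y(-25)) = (√(70 - 25) - 3724)*(-608 - 25*(-5 - 25)) = (√45 - 3724)*(-608 - 25*(-30)) = (3*√5 - 3724)*(-608 + 750) = (-3724 + 3*√5)*142 = -528808 + 426*√5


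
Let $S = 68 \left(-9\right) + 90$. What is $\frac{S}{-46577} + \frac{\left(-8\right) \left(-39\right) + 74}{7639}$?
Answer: $\frac{21966280}{355801703} \approx 0.061737$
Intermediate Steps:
$S = -522$ ($S = -612 + 90 = -522$)
$\frac{S}{-46577} + \frac{\left(-8\right) \left(-39\right) + 74}{7639} = - \frac{522}{-46577} + \frac{\left(-8\right) \left(-39\right) + 74}{7639} = \left(-522\right) \left(- \frac{1}{46577}\right) + \left(312 + 74\right) \frac{1}{7639} = \frac{522}{46577} + 386 \cdot \frac{1}{7639} = \frac{522}{46577} + \frac{386}{7639} = \frac{21966280}{355801703}$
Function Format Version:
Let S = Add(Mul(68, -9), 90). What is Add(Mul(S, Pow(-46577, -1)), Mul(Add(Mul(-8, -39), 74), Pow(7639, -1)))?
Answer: Rational(21966280, 355801703) ≈ 0.061737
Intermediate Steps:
S = -522 (S = Add(-612, 90) = -522)
Add(Mul(S, Pow(-46577, -1)), Mul(Add(Mul(-8, -39), 74), Pow(7639, -1))) = Add(Mul(-522, Pow(-46577, -1)), Mul(Add(Mul(-8, -39), 74), Pow(7639, -1))) = Add(Mul(-522, Rational(-1, 46577)), Mul(Add(312, 74), Rational(1, 7639))) = Add(Rational(522, 46577), Mul(386, Rational(1, 7639))) = Add(Rational(522, 46577), Rational(386, 7639)) = Rational(21966280, 355801703)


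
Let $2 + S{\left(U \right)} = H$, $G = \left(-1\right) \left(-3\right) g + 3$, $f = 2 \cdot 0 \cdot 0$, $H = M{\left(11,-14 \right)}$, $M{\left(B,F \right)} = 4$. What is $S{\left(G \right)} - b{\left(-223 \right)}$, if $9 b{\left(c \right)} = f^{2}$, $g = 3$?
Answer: $2$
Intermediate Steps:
$H = 4$
$f = 0$ ($f = 0 \cdot 0 = 0$)
$G = 12$ ($G = \left(-1\right) \left(-3\right) 3 + 3 = 3 \cdot 3 + 3 = 9 + 3 = 12$)
$S{\left(U \right)} = 2$ ($S{\left(U \right)} = -2 + 4 = 2$)
$b{\left(c \right)} = 0$ ($b{\left(c \right)} = \frac{0^{2}}{9} = \frac{1}{9} \cdot 0 = 0$)
$S{\left(G \right)} - b{\left(-223 \right)} = 2 - 0 = 2 + 0 = 2$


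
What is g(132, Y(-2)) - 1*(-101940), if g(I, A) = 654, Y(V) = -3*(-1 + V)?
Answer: 102594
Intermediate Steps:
Y(V) = 3 - 3*V
g(132, Y(-2)) - 1*(-101940) = 654 - 1*(-101940) = 654 + 101940 = 102594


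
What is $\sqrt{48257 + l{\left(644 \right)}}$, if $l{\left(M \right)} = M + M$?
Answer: $3 \sqrt{5505} \approx 222.59$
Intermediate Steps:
$l{\left(M \right)} = 2 M$
$\sqrt{48257 + l{\left(644 \right)}} = \sqrt{48257 + 2 \cdot 644} = \sqrt{48257 + 1288} = \sqrt{49545} = 3 \sqrt{5505}$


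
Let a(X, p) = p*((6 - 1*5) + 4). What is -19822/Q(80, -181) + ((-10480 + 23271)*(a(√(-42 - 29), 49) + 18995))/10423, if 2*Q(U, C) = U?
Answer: 4818674447/208460 ≈ 23116.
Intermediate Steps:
Q(U, C) = U/2
a(X, p) = 5*p (a(X, p) = p*((6 - 5) + 4) = p*(1 + 4) = p*5 = 5*p)
-19822/Q(80, -181) + ((-10480 + 23271)*(a(√(-42 - 29), 49) + 18995))/10423 = -19822/((½)*80) + ((-10480 + 23271)*(5*49 + 18995))/10423 = -19822/40 + (12791*(245 + 18995))*(1/10423) = -19822*1/40 + (12791*19240)*(1/10423) = -9911/20 + 246098840*(1/10423) = -9911/20 + 246098840/10423 = 4818674447/208460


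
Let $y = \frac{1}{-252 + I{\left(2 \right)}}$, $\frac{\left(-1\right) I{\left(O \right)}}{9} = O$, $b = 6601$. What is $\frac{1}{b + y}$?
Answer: $\frac{270}{1782269} \approx 0.00015149$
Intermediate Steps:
$I{\left(O \right)} = - 9 O$
$y = - \frac{1}{270}$ ($y = \frac{1}{-252 - 18} = \frac{1}{-270} = - \frac{1}{270} \approx -0.0037037$)
$\frac{1}{b + y} = \frac{1}{6601 - \frac{1}{270}} = \frac{1}{\frac{1782269}{270}} = \frac{270}{1782269}$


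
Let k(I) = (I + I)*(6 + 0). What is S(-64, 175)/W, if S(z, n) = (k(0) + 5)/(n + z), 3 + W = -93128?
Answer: -5/10337541 ≈ -4.8367e-7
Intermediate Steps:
k(I) = 12*I (k(I) = (2*I)*6 = 12*I)
W = -93131 (W = -3 - 93128 = -93131)
S(z, n) = 5/(n + z) (S(z, n) = (12*0 + 5)/(n + z) = (0 + 5)/(n + z) = 5/(n + z))
S(-64, 175)/W = (5/(175 - 64))/(-93131) = (5/111)*(-1/93131) = -5/10337541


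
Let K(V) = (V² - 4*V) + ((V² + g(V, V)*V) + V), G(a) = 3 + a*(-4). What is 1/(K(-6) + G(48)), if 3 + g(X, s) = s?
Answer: -1/45 ≈ -0.022222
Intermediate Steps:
g(X, s) = -3 + s
G(a) = 3 - 4*a
K(V) = -3*V + 2*V² + V*(-3 + V) (K(V) = (V² - 4*V) + ((V² + (-3 + V)*V) + V) = (V² - 4*V) + ((V² + V*(-3 + V)) + V) = (V² - 4*V) + (V + V² + V*(-3 + V)) = -3*V + 2*V² + V*(-3 + V))
1/(K(-6) + G(48)) = 1/(3*(-6)*(-2 - 6) + (3 - 4*48)) = 1/(3*(-6)*(-8) + (3 - 192)) = 1/(144 - 189) = 1/(-45) = -1/45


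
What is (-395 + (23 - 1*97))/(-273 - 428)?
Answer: 469/701 ≈ 0.66904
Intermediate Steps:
(-395 + (23 - 1*97))/(-273 - 428) = (-395 + (23 - 97))/(-701) = (-395 - 74)*(-1/701) = -469*(-1/701) = 469/701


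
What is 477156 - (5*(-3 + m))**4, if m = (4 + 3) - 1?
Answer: 426531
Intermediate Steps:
m = 6 (m = 7 - 1 = 6)
477156 - (5*(-3 + m))**4 = 477156 - (5*(-3 + 6))**4 = 477156 - (5*3)**4 = 477156 - 1*15**4 = 477156 - 1*50625 = 477156 - 50625 = 426531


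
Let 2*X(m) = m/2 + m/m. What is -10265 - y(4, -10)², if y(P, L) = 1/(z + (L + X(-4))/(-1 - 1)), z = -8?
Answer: -1242081/121 ≈ -10265.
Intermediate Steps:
X(m) = ½ + m/4 (X(m) = (m/2 + m/m)/2 = (m*(½) + 1)/2 = (m/2 + 1)/2 = (1 + m/2)/2 = ½ + m/4)
y(P, L) = 1/(-31/4 - L/2) (y(P, L) = 1/(-8 + (L + (½ + (¼)*(-4)))/(-1 - 1)) = 1/(-8 + (L + (½ - 1))/(-2)) = 1/(-8 + (L - ½)*(-½)) = 1/(-8 + (-½ + L)*(-½)) = 1/(-8 + (¼ - L/2)) = 1/(-31/4 - L/2))
-10265 - y(4, -10)² = -10265 - (-4/(31 + 2*(-10)))² = -10265 - (-4/(31 - 20))² = -10265 - (-4/11)² = -10265 - 1*16/121 = -10265 - 16/121 = -1242081/121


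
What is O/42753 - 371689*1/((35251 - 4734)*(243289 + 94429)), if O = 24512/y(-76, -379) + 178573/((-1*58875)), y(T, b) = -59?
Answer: -15037026654559846867/1530543132172422762750 ≈ -0.0098246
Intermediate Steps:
O = -1453679807/3473625 (O = 24512/(-59) + 178573/((-1*58875)) = 24512*(-1/59) + 178573/(-58875) = -24512/59 + 178573*(-1/58875) = -24512/59 - 178573/58875 = -1453679807/3473625 ≈ -418.49)
O/42753 - 371689*1/((35251 - 4734)*(243289 + 94429)) = -1453679807/3473625/42753 - 371689*1/((35251 - 4734)*(243289 + 94429)) = -1453679807/3473625*1/42753 - 371689/(30517*337718) = -1453679807/148507889625 - 371689/10306140206 = -15037026654559846867/1530543132172422762750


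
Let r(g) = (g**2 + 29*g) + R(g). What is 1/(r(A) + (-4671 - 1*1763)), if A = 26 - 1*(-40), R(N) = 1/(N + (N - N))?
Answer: -66/10823 ≈ -0.0060981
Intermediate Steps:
R(N) = 1/N (R(N) = 1/(N + 0) = 1/N)
A = 66 (A = 26 + 40 = 66)
r(g) = 1/g + g**2 + 29*g (r(g) = (g**2 + 29*g) + 1/g = 1/g + g**2 + 29*g)
1/(r(A) + (-4671 - 1*1763)) = 1/((1 + 66**2*(29 + 66))/66 + (-4671 - 1*1763)) = 1/((1 + 4356*95)/66 + (-4671 - 1763)) = 1/((1 + 413820)/66 - 6434) = 1/((1/66)*413821 - 6434) = 1/(413821/66 - 6434) = 1/(-10823/66) = -66/10823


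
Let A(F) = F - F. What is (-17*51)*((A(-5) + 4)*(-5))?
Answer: 17340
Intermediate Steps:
A(F) = 0
(-17*51)*((A(-5) + 4)*(-5)) = (-17*51)*((0 + 4)*(-5)) = -3468*(-5) = -867*(-20) = 17340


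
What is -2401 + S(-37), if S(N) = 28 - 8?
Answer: -2381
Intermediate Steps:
S(N) = 20
-2401 + S(-37) = -2401 + 20 = -2381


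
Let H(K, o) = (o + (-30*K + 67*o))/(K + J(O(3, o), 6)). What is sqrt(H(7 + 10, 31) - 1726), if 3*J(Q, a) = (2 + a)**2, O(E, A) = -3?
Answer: 4*I*sqrt(1392190)/115 ≈ 41.04*I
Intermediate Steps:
J(Q, a) = (2 + a)**2/3
H(K, o) = (-30*K + 68*o)/(64/3 + K) (H(K, o) = (o + (-30*K + 67*o))/(K + (2 + 6)**2/3) = (-30*K + 68*o)/(K + (1/3)*8**2) = (-30*K + 68*o)/(K + (1/3)*64) = (-30*K + 68*o)/(K + 64/3) = (-30*K + 68*o)/(64/3 + K))
sqrt(H(7 + 10, 31) - 1726) = sqrt(6*(-15*(7 + 10) + 34*31)/(64 + 3*(7 + 10)) - 1726) = sqrt(6*(-15*17 + 1054)/(64 + 3*17) - 1726) = sqrt(6*(-255 + 1054)/(64 + 51) - 1726) = sqrt(6*799/115 - 1726) = sqrt(6*(1/115)*799 - 1726) = sqrt(4794/115 - 1726) = sqrt(-193696/115) = 4*I*sqrt(1392190)/115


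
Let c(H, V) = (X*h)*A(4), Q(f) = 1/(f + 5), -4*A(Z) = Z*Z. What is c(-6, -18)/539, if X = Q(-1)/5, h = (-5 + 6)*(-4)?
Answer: 4/2695 ≈ 0.0014842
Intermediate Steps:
A(Z) = -Z²/4 (A(Z) = -Z*Z/4 = -Z²/4)
h = -4 (h = 1*(-4) = -4)
Q(f) = 1/(5 + f)
X = 1/20 (X = 1/((5 - 1)*5) = (⅕)/4 = (¼)*(⅕) = 1/20 ≈ 0.050000)
c(H, V) = ⅘ (c(H, V) = ((1/20)*(-4))*(-¼*4²) = -(-1)*16/20 = -⅕*(-4) = ⅘)
c(-6, -18)/539 = (⅘)/539 = (⅘)*(1/539) = 4/2695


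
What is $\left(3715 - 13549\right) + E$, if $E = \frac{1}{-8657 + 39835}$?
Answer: $- \frac{306604451}{31178} \approx -9834.0$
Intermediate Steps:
$E = \frac{1}{31178} \approx 3.2074 \cdot 10^{-5}$
$\left(3715 - 13549\right) + E = \left(3715 - 13549\right) + \frac{1}{31178} = -9834 + \frac{1}{31178} = - \frac{306604451}{31178}$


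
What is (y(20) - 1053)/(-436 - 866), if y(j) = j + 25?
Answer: 24/31 ≈ 0.77419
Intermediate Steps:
y(j) = 25 + j
(y(20) - 1053)/(-436 - 866) = ((25 + 20) - 1053)/(-436 - 866) = (45 - 1053)/(-1302) = -1008*(-1/1302) = 24/31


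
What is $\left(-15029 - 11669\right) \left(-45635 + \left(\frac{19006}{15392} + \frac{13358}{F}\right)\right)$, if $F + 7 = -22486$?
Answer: $\frac{8111660736854437}{6657928} \approx 1.2183 \cdot 10^{9}$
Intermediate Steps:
$F = -22493$ ($F = -7 - 22486 = -22493$)
$\left(-15029 - 11669\right) \left(-45635 + \left(\frac{19006}{15392} + \frac{13358}{F}\right)\right) = \left(-15029 - 11669\right) \left(-45635 + \left(\frac{19006}{15392} + \frac{13358}{-22493}\right)\right) = - 26698 \left(-45635 + \left(19006 \cdot \frac{1}{15392} + 13358 \left(- \frac{1}{22493}\right)\right)\right) = - 26698 \left(-45635 + \left(\frac{731}{592} - \frac{13358}{22493}\right)\right) = - 26698 \left(-45635 + \frac{8534447}{13315856}\right) = \left(-26698\right) \left(- \frac{607660554113}{13315856}\right) = \frac{8111660736854437}{6657928}$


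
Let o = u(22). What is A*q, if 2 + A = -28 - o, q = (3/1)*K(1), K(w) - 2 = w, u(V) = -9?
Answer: -189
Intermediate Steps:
o = -9
K(w) = 2 + w
q = 9 (q = (3/1)*(2 + 1) = (1*3)*3 = 3*3 = 9)
A = -21 (A = -2 + (-28 - 1*(-9)) = -2 + (-28 + 9) = -2 - 19 = -21)
A*q = -21*9 = -189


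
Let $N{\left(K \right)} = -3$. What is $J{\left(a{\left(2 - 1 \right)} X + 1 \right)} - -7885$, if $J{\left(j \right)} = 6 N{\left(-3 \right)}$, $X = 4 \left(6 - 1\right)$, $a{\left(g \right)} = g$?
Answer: $7867$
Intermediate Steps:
$X = 20$ ($X = 4 \cdot 5 = 20$)
$J{\left(j \right)} = -18$ ($J{\left(j \right)} = 6 \left(-3\right) = -18$)
$J{\left(a{\left(2 - 1 \right)} X + 1 \right)} - -7885 = -18 - -7885 = -18 + 7885 = 7867$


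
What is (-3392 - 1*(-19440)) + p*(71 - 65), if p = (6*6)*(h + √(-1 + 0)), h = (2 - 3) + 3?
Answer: 16480 + 216*I ≈ 16480.0 + 216.0*I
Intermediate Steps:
h = 2 (h = -1 + 3 = 2)
p = 72 + 36*I (p = (6*6)*(2 + √(-1 + 0)) = 36*(2 + √(-1)) = 36*(2 + I) = 72 + 36*I ≈ 72.0 + 36.0*I)
(-3392 - 1*(-19440)) + p*(71 - 65) = (-3392 - 1*(-19440)) + (72 + 36*I)*(71 - 65) = (-3392 + 19440) + (72 + 36*I)*6 = 16048 + (432 + 216*I) = 16480 + 216*I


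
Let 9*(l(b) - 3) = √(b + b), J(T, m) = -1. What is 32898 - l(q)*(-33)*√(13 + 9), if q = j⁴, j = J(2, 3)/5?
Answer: 32898 + 11*√22*(675 + √2)/75 ≈ 33363.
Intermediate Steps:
j = -⅕ (j = -1/5 = -1*⅕ = -⅕ ≈ -0.20000)
q = 1/625 (q = (-⅕)⁴ = 1/625 ≈ 0.0016000)
l(b) = 3 + √2*√b/9 (l(b) = 3 + √(b + b)/9 = 3 + √(2*b)/9 = 3 + (√2*√b)/9 = 3 + √2*√b/9)
32898 - l(q)*(-33)*√(13 + 9) = 32898 - (3 + √2*√(1/625)/9)*(-33)*√(13 + 9) = 32898 - (3 + (⅑)*√2*(1/25))*(-33)*√22 = 32898 - (3 + √2/225)*(-33)*√22 = 32898 - (-99 - 11*√2/75)*√22 = 32898 - √22*(-99 - 11*√2/75)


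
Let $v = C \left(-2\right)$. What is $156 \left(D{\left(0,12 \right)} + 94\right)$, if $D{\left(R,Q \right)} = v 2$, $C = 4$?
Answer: $12168$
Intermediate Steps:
$v = -8$ ($v = 4 \left(-2\right) = -8$)
$D{\left(R,Q \right)} = -16$ ($D{\left(R,Q \right)} = \left(-8\right) 2 = -16$)
$156 \left(D{\left(0,12 \right)} + 94\right) = 156 \left(-16 + 94\right) = 156 \cdot 78 = 12168$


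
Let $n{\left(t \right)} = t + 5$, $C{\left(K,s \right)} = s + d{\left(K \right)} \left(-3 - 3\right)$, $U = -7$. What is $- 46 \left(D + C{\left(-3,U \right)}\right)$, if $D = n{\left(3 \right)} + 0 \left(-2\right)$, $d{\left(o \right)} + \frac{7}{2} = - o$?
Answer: $-184$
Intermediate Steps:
$d{\left(o \right)} = - \frac{7}{2} - o$
$C{\left(K,s \right)} = 21 + s + 6 K$ ($C{\left(K,s \right)} = s + \left(- \frac{7}{2} - K\right) \left(-3 - 3\right) = s + \left(- \frac{7}{2} - K\right) \left(-6\right) = s + \left(21 + 6 K\right) = 21 + s + 6 K$)
$n{\left(t \right)} = 5 + t$
$D = 8$ ($D = \left(5 + 3\right) + 0 \left(-2\right) = 8 + 0 = 8$)
$- 46 \left(D + C{\left(-3,U \right)}\right) = - 46 \left(8 + \left(21 - 7 + 6 \left(-3\right)\right)\right) = - 46 \left(8 - 4\right) = \left(-46\right) 4 = -184$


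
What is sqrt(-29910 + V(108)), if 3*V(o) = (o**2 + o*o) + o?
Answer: I*sqrt(22098) ≈ 148.65*I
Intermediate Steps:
V(o) = o/3 + 2*o**2/3 (V(o) = ((o**2 + o*o) + o)/3 = ((o**2 + o**2) + o)/3 = (2*o**2 + o)/3 = (o + 2*o**2)/3 = o/3 + 2*o**2/3)
sqrt(-29910 + V(108)) = sqrt(-29910 + (1/3)*108*(1 + 2*108)) = sqrt(-29910 + (1/3)*108*(1 + 216)) = sqrt(-29910 + (1/3)*108*217) = sqrt(-29910 + 7812) = sqrt(-22098) = I*sqrt(22098)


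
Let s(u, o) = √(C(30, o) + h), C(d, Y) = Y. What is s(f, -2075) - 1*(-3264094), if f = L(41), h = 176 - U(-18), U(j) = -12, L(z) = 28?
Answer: 3264094 + I*√1887 ≈ 3.2641e+6 + 43.44*I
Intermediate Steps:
h = 188 (h = 176 - 1*(-12) = 176 + 12 = 188)
f = 28
s(u, o) = √(188 + o) (s(u, o) = √(o + 188) = √(188 + o))
s(f, -2075) - 1*(-3264094) = √(188 - 2075) - 1*(-3264094) = √(-1887) + 3264094 = I*√1887 + 3264094 = 3264094 + I*√1887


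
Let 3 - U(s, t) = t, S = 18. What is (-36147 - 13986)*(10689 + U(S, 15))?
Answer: -535270041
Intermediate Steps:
U(s, t) = 3 - t
(-36147 - 13986)*(10689 + U(S, 15)) = (-36147 - 13986)*(10689 + (3 - 1*15)) = -50133*(10689 + (3 - 15)) = -50133*(10689 - 12) = -50133*10677 = -535270041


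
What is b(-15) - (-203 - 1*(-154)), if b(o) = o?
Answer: 34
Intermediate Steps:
b(-15) - (-203 - 1*(-154)) = -15 - (-203 - 1*(-154)) = -15 - (-203 + 154) = -15 - 1*(-49) = -15 + 49 = 34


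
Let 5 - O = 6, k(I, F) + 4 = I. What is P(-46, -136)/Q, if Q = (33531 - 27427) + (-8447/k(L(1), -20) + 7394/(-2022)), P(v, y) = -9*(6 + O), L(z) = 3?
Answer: -45495/14707364 ≈ -0.0030933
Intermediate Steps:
k(I, F) = -4 + I
O = -1 (O = 5 - 1*6 = 5 - 6 = -1)
P(v, y) = -45 (P(v, y) = -9*(6 - 1) = -9*5 = -45)
Q = 14707364/1011 (Q = (33531 - 27427) + (-8447/(-4 + 3) + 7394/(-2022)) = 6104 + (-8447/(-1) + 7394*(-1/2022)) = 6104 + (-8447*(-1) - 3697/1011) = 6104 + (8447 - 3697/1011) = 6104 + 8536220/1011 = 14707364/1011 ≈ 14547.)
P(-46, -136)/Q = -45/14707364/1011 = -45*1011/14707364 = -45495/14707364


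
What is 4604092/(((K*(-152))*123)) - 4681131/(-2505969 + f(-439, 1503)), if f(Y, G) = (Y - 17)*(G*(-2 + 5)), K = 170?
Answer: -170168653411/402770218260 ≈ -0.42250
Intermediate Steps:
f(Y, G) = 3*G*(-17 + Y) (f(Y, G) = (-17 + Y)*(G*3) = (-17 + Y)*(3*G) = 3*G*(-17 + Y))
4604092/(((K*(-152))*123)) - 4681131/(-2505969 + f(-439, 1503)) = 4604092/(((170*(-152))*123)) - 4681131/(-2505969 + 3*1503*(-17 - 439)) = 4604092/((-25840*123)) - 4681131/(-2505969 + 3*1503*(-456)) = 4604092/(-3178320) - 4681131/(-2505969 - 2056104) = 4604092*(-1/3178320) - 4681131/(-4562073) = -1151023/794580 - 4681131*(-1/4562073) = -1151023/794580 + 1560377/1520691 = -170168653411/402770218260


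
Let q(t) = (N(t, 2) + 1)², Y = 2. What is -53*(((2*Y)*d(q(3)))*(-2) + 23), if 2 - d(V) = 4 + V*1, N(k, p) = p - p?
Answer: -2491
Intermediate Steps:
N(k, p) = 0
q(t) = 1 (q(t) = (0 + 1)² = 1² = 1)
d(V) = -2 - V (d(V) = 2 - (4 + V*1) = 2 - (4 + V) = 2 + (-4 - V) = -2 - V)
-53*(((2*Y)*d(q(3)))*(-2) + 23) = -53*(((2*2)*(-2 - 1*1))*(-2) + 23) = -53*((4*(-2 - 1))*(-2) + 23) = -53*((4*(-3))*(-2) + 23) = -53*(-12*(-2) + 23) = -53*(24 + 23) = -53*47 = -2491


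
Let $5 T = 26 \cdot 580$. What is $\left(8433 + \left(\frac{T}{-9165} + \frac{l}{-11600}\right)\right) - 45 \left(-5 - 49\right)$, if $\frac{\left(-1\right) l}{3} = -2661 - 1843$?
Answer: $\frac{2220634921}{204450} \approx 10862.0$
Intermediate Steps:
$l = 13512$ ($l = - 3 \left(-2661 - 1843\right) = \left(-3\right) \left(-4504\right) = 13512$)
$T = 3016$ ($T = \frac{26 \cdot 580}{5} = \frac{1}{5} \cdot 15080 = 3016$)
$\left(8433 + \left(\frac{T}{-9165} + \frac{l}{-11600}\right)\right) - 45 \left(-5 - 49\right) = \left(8433 + \left(\frac{3016}{-9165} + \frac{13512}{-11600}\right)\right) - 45 \left(-5 - 49\right) = \left(8433 + \left(3016 \left(- \frac{1}{9165}\right) + 13512 \left(- \frac{1}{11600}\right)\right)\right) - -2430 = \left(8433 - \frac{305429}{204450}\right) + 2430 = \frac{1723821421}{204450} + 2430 = \frac{2220634921}{204450}$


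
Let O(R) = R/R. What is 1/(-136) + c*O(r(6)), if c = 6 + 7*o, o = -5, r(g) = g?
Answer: -3945/136 ≈ -29.007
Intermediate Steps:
c = -29 (c = 6 + 7*(-5) = 6 - 35 = -29)
O(R) = 1
1/(-136) + c*O(r(6)) = 1/(-136) - 29*1 = -1/136 - 29 = -3945/136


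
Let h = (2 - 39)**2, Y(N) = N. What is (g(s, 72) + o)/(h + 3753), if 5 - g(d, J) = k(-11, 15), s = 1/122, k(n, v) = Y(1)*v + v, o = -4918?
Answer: -4943/5122 ≈ -0.96505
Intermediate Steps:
h = 1369 (h = (-37)**2 = 1369)
k(n, v) = 2*v (k(n, v) = 1*v + v = v + v = 2*v)
s = 1/122 ≈ 0.0081967
g(d, J) = -25 (g(d, J) = 5 - 2*15 = 5 - 1*30 = 5 - 30 = -25)
(g(s, 72) + o)/(h + 3753) = (-25 - 4918)/(1369 + 3753) = -4943/5122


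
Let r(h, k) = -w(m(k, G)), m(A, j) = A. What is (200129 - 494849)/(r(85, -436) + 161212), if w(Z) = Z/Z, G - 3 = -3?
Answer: -98240/53737 ≈ -1.8282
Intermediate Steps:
G = 0 (G = 3 - 3 = 0)
w(Z) = 1
r(h, k) = -1 (r(h, k) = -1*1 = -1)
(200129 - 494849)/(r(85, -436) + 161212) = (200129 - 494849)/(-1 + 161212) = -294720/161211 = -294720*1/161211 = -98240/53737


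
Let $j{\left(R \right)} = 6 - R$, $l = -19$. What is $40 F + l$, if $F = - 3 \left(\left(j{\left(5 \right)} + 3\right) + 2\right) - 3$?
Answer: $-859$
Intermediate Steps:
$F = -21$ ($F = - 3 \left(\left(\left(6 - 5\right) + 3\right) + 2\right) - 3 = - 3 \left(\left(1 + 3\right) + 2\right) - 3 = - 3 \left(4 + 2\right) - 3 = \left(-3\right) 6 - 3 = -18 - 3 = -21$)
$40 F + l = 40 \left(-21\right) - 19 = -840 - 19 = -859$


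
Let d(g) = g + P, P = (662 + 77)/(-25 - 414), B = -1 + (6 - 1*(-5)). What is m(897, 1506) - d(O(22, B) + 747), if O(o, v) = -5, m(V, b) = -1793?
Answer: -1112126/439 ≈ -2533.3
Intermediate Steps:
B = 10 (B = -1 + (6 + 5) = -1 + 11 = 10)
P = -739/439 (P = 739/(-439) = 739*(-1/439) = -739/439 ≈ -1.6834)
d(g) = -739/439 + g (d(g) = g - 739/439 = -739/439 + g)
m(897, 1506) - d(O(22, B) + 747) = -1793 - (-739/439 + (-5 + 747)) = -1793 - (-739/439 + 742) = -1793 - 1*324999/439 = -1793 - 324999/439 = -1112126/439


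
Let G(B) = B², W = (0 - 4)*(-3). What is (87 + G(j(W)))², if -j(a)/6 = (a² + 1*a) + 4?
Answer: 849506925969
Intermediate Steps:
W = 12 (W = -4*(-3) = 12)
j(a) = -24 - 6*a - 6*a² (j(a) = -6*((a² + 1*a) + 4) = -6*((a² + a) + 4) = -6*((a + a²) + 4) = -6*(4 + a + a²) = -24 - 6*a - 6*a²)
(87 + G(j(W)))² = (87 + (-24 - 6*12 - 6*12²)²)² = (87 + (-24 - 72 - 6*144)²)² = (87 + (-24 - 72 - 864)²)² = (87 + (-960)²)² = (87 + 921600)² = 921687² = 849506925969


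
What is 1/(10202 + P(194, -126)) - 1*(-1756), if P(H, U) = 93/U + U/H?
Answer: 72974614094/41557295 ≈ 1756.0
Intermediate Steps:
1/(10202 + P(194, -126)) - 1*(-1756) = 1/(10202 + (93/(-126) - 126/194)) - 1*(-1756) = 1/(10202 + (93*(-1/126) - 126*1/194)) + 1756 = 1/(10202 + (-31/42 - 63/97)) + 1756 = 1/(10202 - 5653/4074) + 1756 = 1/(41557295/4074) + 1756 = 4074/41557295 + 1756 = 72974614094/41557295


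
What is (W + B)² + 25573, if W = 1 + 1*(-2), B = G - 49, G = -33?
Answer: 32462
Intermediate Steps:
B = -82 (B = -33 - 49 = -82)
W = -1 (W = 1 - 2 = -1)
(W + B)² + 25573 = (-1 - 82)² + 25573 = (-83)² + 25573 = 6889 + 25573 = 32462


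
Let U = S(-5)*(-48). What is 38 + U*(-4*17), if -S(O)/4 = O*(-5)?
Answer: -326362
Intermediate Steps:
S(O) = 20*O (S(O) = -4*O*(-5) = -(-20)*O = 20*O)
U = 4800 (U = (20*(-5))*(-48) = -100*(-48) = 4800)
38 + U*(-4*17) = 38 + 4800*(-4*17) = 38 + 4800*(-68) = 38 - 326400 = -326362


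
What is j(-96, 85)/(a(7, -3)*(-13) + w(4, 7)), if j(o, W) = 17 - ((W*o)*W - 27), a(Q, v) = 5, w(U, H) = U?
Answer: -693644/61 ≈ -11371.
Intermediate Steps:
j(o, W) = 44 - o*W² (j(o, W) = 17 - (o*W² - 27) = 17 - (-27 + o*W²) = 17 + (27 - o*W²) = 44 - o*W²)
j(-96, 85)/(a(7, -3)*(-13) + w(4, 7)) = (44 - 1*(-96)*85²)/(5*(-13) + 4) = (44 - 1*(-96)*7225)/(-65 + 4) = (44 + 693600)/(-61) = 693644*(-1/61) = -693644/61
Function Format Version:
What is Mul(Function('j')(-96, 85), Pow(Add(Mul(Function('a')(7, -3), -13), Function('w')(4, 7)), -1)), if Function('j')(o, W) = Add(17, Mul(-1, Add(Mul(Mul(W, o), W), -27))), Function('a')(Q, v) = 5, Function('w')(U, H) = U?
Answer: Rational(-693644, 61) ≈ -11371.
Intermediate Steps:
Function('j')(o, W) = Add(44, Mul(-1, o, Pow(W, 2))) (Function('j')(o, W) = Add(17, Mul(-1, Add(Mul(o, Pow(W, 2)), -27))) = Add(17, Mul(-1, Add(-27, Mul(o, Pow(W, 2))))) = Add(17, Add(27, Mul(-1, o, Pow(W, 2)))) = Add(44, Mul(-1, o, Pow(W, 2))))
Mul(Function('j')(-96, 85), Pow(Add(Mul(Function('a')(7, -3), -13), Function('w')(4, 7)), -1)) = Mul(Add(44, Mul(-1, -96, Pow(85, 2))), Pow(Add(Mul(5, -13), 4), -1)) = Mul(Add(44, Mul(-1, -96, 7225)), Pow(Add(-65, 4), -1)) = Mul(Add(44, 693600), Pow(-61, -1)) = Mul(693644, Rational(-1, 61)) = Rational(-693644, 61)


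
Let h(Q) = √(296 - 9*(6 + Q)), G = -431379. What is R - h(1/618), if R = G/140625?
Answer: -47931/15625 - √10268894/206 ≈ -18.623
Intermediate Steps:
R = -47931/15625 (R = -431379/140625 = -431379*1/140625 = -47931/15625 ≈ -3.0676)
h(Q) = √(242 - 9*Q) (h(Q) = √(296 + (-54 - 9*Q)) = √(242 - 9*Q))
R - h(1/618) = -47931/15625 - √(242 - 9/618) = -47931/15625 - √(242 - 9*1/618) = -47931/15625 - √(242 - 3/206) = -47931/15625 - √(49849/206) = -47931/15625 - √10268894/206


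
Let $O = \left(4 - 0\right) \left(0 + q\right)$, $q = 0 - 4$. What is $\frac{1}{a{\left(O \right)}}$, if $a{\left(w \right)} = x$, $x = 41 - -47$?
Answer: $\frac{1}{88} \approx 0.011364$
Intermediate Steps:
$x = 88$ ($x = 41 + 47 = 88$)
$q = -4$ ($q = 0 - 4 = -4$)
$O = -16$ ($O = \left(4 - 0\right) \left(0 - 4\right) = \left(4 + \left(3 - 3\right)\right) \left(-4\right) = \left(4 + 0\right) \left(-4\right) = 4 \left(-4\right) = -16$)
$a{\left(w \right)} = 88$
$\frac{1}{a{\left(O \right)}} = \frac{1}{88}$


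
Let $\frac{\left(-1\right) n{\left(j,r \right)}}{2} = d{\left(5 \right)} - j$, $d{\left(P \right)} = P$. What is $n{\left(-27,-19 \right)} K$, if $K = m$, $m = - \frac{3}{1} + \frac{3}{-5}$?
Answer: $\frac{1152}{5} \approx 230.4$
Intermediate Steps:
$m = - \frac{18}{5}$ ($m = \left(-3\right) 1 + 3 \left(- \frac{1}{5}\right) = -3 - \frac{3}{5} = - \frac{18}{5} \approx -3.6$)
$n{\left(j,r \right)} = -10 + 2 j$ ($n{\left(j,r \right)} = - 2 \left(5 - j\right) = -10 + 2 j$)
$K = - \frac{18}{5} \approx -3.6$
$n{\left(-27,-19 \right)} K = \left(-10 + 2 \left(-27\right)\right) \left(- \frac{18}{5}\right) = \left(-10 - 54\right) \left(- \frac{18}{5}\right) = \left(-64\right) \left(- \frac{18}{5}\right) = \frac{1152}{5}$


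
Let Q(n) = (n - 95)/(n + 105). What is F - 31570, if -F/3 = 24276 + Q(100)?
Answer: -4280321/41 ≈ -1.0440e+5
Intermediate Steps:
Q(n) = (-95 + n)/(105 + n)
F = -2985951/41 (F = -3*(24276 + (-95 + 100)/(105 + 100)) = -3*(24276 + 5/205) = -3*(24276 + (1/205)*5) = -3*(24276 + 1/41) = -3*995317/41 = -2985951/41 ≈ -72828.)
F - 31570 = -2985951/41 - 31570 = -4280321/41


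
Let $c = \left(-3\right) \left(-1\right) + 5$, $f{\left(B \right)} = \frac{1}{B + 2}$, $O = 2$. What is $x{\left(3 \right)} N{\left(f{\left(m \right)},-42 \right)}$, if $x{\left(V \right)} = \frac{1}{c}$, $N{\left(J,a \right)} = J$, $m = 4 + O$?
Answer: $\frac{1}{64} \approx 0.015625$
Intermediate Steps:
$m = 6$ ($m = 4 + 2 = 6$)
$f{\left(B \right)} = \frac{1}{2 + B}$
$c = 8$ ($c = 3 + 5 = 8$)
$x{\left(V \right)} = \frac{1}{8}$
$x{\left(3 \right)} N{\left(f{\left(m \right)},-42 \right)} = \frac{1}{8 \left(2 + 6\right)} = \frac{1}{8 \cdot 8} = \frac{1}{8} \cdot \frac{1}{8} = \frac{1}{64}$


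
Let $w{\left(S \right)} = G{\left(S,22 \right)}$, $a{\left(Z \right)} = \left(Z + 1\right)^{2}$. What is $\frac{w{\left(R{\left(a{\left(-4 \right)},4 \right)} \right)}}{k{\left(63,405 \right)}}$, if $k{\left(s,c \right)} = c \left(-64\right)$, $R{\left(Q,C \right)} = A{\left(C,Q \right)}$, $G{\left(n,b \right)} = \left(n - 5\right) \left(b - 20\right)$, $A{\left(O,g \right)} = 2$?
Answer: $\frac{1}{4320} \approx 0.00023148$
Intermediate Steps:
$a{\left(Z \right)} = \left(1 + Z\right)^{2}$
$G{\left(n,b \right)} = \left(-20 + b\right) \left(-5 + n\right)$ ($G{\left(n,b \right)} = \left(-5 + n\right) \left(-20 + b\right) = \left(-20 + b\right) \left(-5 + n\right)$)
$R{\left(Q,C \right)} = 2$
$k{\left(s,c \right)} = - 64 c$
$w{\left(S \right)} = -10 + 2 S$ ($w{\left(S \right)} = 100 - 20 S - 110 + 22 S = -10 + 2 S$)
$\frac{w{\left(R{\left(a{\left(-4 \right)},4 \right)} \right)}}{k{\left(63,405 \right)}} = \frac{-10 + 2 \cdot 2}{\left(-64\right) 405} = \frac{-10 + 4}{-25920} = \left(-6\right) \left(- \frac{1}{25920}\right) = \frac{1}{4320}$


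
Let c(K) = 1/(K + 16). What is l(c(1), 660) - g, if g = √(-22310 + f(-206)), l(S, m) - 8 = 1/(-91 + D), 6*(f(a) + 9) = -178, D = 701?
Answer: 4881/610 - I*√201138/3 ≈ 8.0016 - 149.49*I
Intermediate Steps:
f(a) = -116/3 (f(a) = -9 + (⅙)*(-178) = -9 - 89/3 = -116/3)
c(K) = 1/(16 + K)
l(S, m) = 4881/610 (l(S, m) = 8 + 1/(-91 + 701) = 8 + 1/610 = 4881/610)
g = I*√201138/3 (g = √(-22310 - 116/3) = √(-67046/3) = I*√201138/3 ≈ 149.49*I)
l(c(1), 660) - g = 4881/610 - I*√201138/3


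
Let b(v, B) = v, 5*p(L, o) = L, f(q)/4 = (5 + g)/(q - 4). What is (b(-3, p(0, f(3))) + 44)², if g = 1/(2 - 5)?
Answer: 1681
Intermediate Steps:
g = -⅓ (g = 1/(-3) = -⅓ ≈ -0.33333)
f(q) = 56/(3*(-4 + q)) (f(q) = 4*((5 - ⅓)/(q - 4)) = 4*(14/(3*(-4 + q))) = 56/(3*(-4 + q)))
p(L, o) = L/5
(b(-3, p(0, f(3))) + 44)² = (-3 + 44)² = 41² = 1681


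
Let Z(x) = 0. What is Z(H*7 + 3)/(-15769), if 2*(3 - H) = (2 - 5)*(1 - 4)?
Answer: 0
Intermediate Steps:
H = -3/2 (H = 3 - (2 - 5)*(1 - 4)/2 = 3 - (-3)*(-3)/2 = 3 - 1/2*9 = 3 - 9/2 = -3/2 ≈ -1.5000)
Z(H*7 + 3)/(-15769) = 0/(-15769) = 0*(-1/15769) = 0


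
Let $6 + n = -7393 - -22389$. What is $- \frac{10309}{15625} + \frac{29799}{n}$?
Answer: $\frac{62215493}{46843750} \approx 1.3281$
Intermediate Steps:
$n = 14990$ ($n = -6 - -14996 = -6 + \left(-7393 + 22389\right) = -6 + 14996 = 14990$)
$- \frac{10309}{15625} + \frac{29799}{n} = - \frac{10309}{15625} + \frac{29799}{14990} = \frac{62215493}{46843750}$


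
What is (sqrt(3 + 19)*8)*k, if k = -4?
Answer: -32*sqrt(22) ≈ -150.09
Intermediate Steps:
(sqrt(3 + 19)*8)*k = (sqrt(3 + 19)*8)*(-4) = (sqrt(22)*8)*(-4) = (8*sqrt(22))*(-4) = -32*sqrt(22)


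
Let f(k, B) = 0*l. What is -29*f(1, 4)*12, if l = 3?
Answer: 0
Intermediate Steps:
f(k, B) = 0 (f(k, B) = 0*3 = 0)
-29*f(1, 4)*12 = -29*0*12 = 0*12 = 0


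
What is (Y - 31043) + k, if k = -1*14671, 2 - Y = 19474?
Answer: -65186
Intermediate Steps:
Y = -19472 (Y = 2 - 1*19474 = 2 - 19474 = -19472)
k = -14671
(Y - 31043) + k = (-19472 - 31043) - 14671 = -50515 - 14671 = -65186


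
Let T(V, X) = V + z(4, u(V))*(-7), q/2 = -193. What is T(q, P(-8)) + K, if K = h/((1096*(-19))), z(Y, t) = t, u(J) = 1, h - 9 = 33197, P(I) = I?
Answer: -4108519/10412 ≈ -394.59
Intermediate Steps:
h = 33206 (h = 9 + 33197 = 33206)
q = -386 (q = 2*(-193) = -386)
T(V, X) = -7 + V (T(V, X) = V + 1*(-7) = V - 7 = -7 + V)
K = -16603/10412 (K = 33206/((1096*(-19))) = 33206/(-20824) = 33206*(-1/20824) = -16603/10412 ≈ -1.5946)
T(q, P(-8)) + K = (-7 - 386) - 16603/10412 = -393 - 16603/10412 = -4108519/10412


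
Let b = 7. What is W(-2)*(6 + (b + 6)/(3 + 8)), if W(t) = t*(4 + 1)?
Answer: -790/11 ≈ -71.818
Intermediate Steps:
W(t) = 5*t (W(t) = t*5 = 5*t)
W(-2)*(6 + (b + 6)/(3 + 8)) = (5*(-2))*(6 + (7 + 6)/(3 + 8)) = -10*(6 + 13/11) = -10*79/11 = -790/11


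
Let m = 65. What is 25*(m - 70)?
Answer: -125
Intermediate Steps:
25*(m - 70) = 25*(65 - 70) = 25*(-5) = -125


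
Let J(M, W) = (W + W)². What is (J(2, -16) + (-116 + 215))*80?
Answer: 89840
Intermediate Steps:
J(M, W) = 4*W² (J(M, W) = (2*W)² = 4*W²)
(J(2, -16) + (-116 + 215))*80 = (4*(-16)² + (-116 + 215))*80 = (4*256 + 99)*80 = (1024 + 99)*80 = 1123*80 = 89840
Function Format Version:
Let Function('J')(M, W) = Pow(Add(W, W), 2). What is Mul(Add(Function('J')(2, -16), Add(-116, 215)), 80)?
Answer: 89840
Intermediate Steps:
Function('J')(M, W) = Mul(4, Pow(W, 2)) (Function('J')(M, W) = Pow(Mul(2, W), 2) = Mul(4, Pow(W, 2)))
Mul(Add(Function('J')(2, -16), Add(-116, 215)), 80) = Mul(Add(Mul(4, Pow(-16, 2)), Add(-116, 215)), 80) = Mul(Add(Mul(4, 256), 99), 80) = Mul(Add(1024, 99), 80) = Mul(1123, 80) = 89840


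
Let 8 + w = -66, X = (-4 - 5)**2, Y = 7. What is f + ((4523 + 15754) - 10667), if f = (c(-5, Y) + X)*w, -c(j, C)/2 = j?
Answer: 2876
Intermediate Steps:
X = 81 (X = (-9)**2 = 81)
w = -74 (w = -8 - 66 = -74)
c(j, C) = -2*j
f = -6734 (f = (-2*(-5) + 81)*(-74) = (10 + 81)*(-74) = 91*(-74) = -6734)
f + ((4523 + 15754) - 10667) = -6734 + ((4523 + 15754) - 10667) = -6734 + (20277 - 10667) = -6734 + 9610 = 2876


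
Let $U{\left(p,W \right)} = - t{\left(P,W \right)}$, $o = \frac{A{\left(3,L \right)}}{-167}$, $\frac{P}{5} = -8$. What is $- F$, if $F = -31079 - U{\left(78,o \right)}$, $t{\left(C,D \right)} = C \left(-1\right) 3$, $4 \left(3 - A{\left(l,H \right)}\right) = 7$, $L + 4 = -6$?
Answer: $30959$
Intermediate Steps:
$L = -10$ ($L = -4 - 6 = -10$)
$A{\left(l,H \right)} = \frac{5}{4}$ ($A{\left(l,H \right)} = 3 - \frac{7}{4} = \frac{5}{4}$)
$P = -40$ ($P = 5 \left(-8\right) = -40$)
$o = - \frac{5}{668}$ ($o = \frac{5}{4 \left(-167\right)} = \frac{5}{4} \left(- \frac{1}{167}\right) = - \frac{5}{668} \approx -0.007485$)
$t{\left(C,D \right)} = - 3 C$ ($t{\left(C,D \right)} = - C 3 = - 3 C$)
$U{\left(p,W \right)} = -120$ ($U{\left(p,W \right)} = - \left(-3\right) \left(-40\right) = \left(-1\right) 120 = -120$)
$F = -30959$ ($F = -31079 - -120 = -31079 + 120 = -30959$)
$- F = \left(-1\right) \left(-30959\right) = 30959$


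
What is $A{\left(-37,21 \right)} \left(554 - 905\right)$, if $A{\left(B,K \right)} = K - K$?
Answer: $0$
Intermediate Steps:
$A{\left(B,K \right)} = 0$
$A{\left(-37,21 \right)} \left(554 - 905\right) = 0 \left(554 - 905\right) = 0 \left(-351\right) = 0$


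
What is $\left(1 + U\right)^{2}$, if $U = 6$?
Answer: $49$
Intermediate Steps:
$\left(1 + U\right)^{2} = \left(1 + 6\right)^{2} = 7^{2} = 49$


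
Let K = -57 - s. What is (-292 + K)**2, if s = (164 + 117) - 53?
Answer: 332929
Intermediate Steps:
s = 228 (s = 281 - 53 = 228)
K = -285 (K = -57 - 1*228 = -57 - 228 = -285)
(-292 + K)**2 = (-292 - 285)**2 = (-577)**2 = 332929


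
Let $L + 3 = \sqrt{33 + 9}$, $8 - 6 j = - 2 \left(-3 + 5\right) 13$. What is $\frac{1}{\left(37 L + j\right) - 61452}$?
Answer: $- \frac{61553}{3788714311} - \frac{37 \sqrt{42}}{3788714311} \approx -1.631 \cdot 10^{-5}$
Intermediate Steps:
$j = 10$ ($j = \frac{4}{3} - \frac{- 2 \left(-3 + 5\right) 13}{6} = \frac{4}{3} - \frac{\left(-2\right) 2 \cdot 13}{6} = \frac{4}{3} - \frac{\left(-4\right) 13}{6} = \frac{4}{3} - - \frac{26}{3} = \frac{4}{3} + \frac{26}{3} = 10$)
$L = -3 + \sqrt{42}$ ($L = -3 + \sqrt{33 + 9} = -3 + \sqrt{42} \approx 3.4807$)
$\frac{1}{\left(37 L + j\right) - 61452} = \frac{1}{\left(37 \left(-3 + \sqrt{42}\right) + 10\right) - 61452} = \frac{1}{\left(\left(-111 + 37 \sqrt{42}\right) + 10\right) - 61452} = \frac{1}{\left(-101 + 37 \sqrt{42}\right) - 61452} = \frac{1}{-61553 + 37 \sqrt{42}}$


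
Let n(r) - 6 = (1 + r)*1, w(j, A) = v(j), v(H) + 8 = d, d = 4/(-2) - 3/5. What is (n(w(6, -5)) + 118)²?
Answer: 327184/25 ≈ 13087.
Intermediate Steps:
d = -13/5 (d = 4*(-½) - 3*⅕ = -2 - ⅗ = -13/5 ≈ -2.6000)
v(H) = -53/5 (v(H) = -8 - 13/5 = -53/5)
w(j, A) = -53/5
n(r) = 7 + r (n(r) = 6 + (1 + r)*1 = 6 + (1 + r) = 7 + r)
(n(w(6, -5)) + 118)² = ((7 - 53/5) + 118)² = (-18/5 + 118)² = (572/5)² = 327184/25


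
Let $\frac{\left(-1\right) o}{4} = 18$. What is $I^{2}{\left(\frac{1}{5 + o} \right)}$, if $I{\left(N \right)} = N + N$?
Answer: $\frac{4}{4489} \approx 0.00089107$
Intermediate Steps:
$o = -72$ ($o = \left(-4\right) 18 = -72$)
$I{\left(N \right)} = 2 N$
$I^{2}{\left(\frac{1}{5 + o} \right)} = \left(\frac{2}{5 - 72}\right)^{2} = \left(\frac{2}{-67}\right)^{2} = \left(2 \left(- \frac{1}{67}\right)\right)^{2} = \left(- \frac{2}{67}\right)^{2} = \frac{4}{4489}$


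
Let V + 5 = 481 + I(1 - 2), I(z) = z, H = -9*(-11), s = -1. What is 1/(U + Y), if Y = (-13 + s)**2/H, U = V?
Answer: 99/47221 ≈ 0.0020965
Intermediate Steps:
H = 99
V = 475 (V = -5 + (481 + (1 - 2)) = -5 + (481 - 1) = -5 + 480 = 475)
U = 475
Y = 196/99 (Y = (-13 - 1)**2/99 = (-14)**2*(1/99) = 196*(1/99) = 196/99 ≈ 1.9798)
1/(U + Y) = 1/(475 + 196/99) = 1/(47221/99) = 99/47221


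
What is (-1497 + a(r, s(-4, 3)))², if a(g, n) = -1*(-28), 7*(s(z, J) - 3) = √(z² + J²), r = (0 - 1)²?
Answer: 2157961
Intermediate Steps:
r = 1 (r = (-1)² = 1)
s(z, J) = 3 + √(J² + z²)/7 (s(z, J) = 3 + √(z² + J²)/7 = 3 + √(J² + z²)/7)
a(g, n) = 28
(-1497 + a(r, s(-4, 3)))² = (-1497 + 28)² = (-1469)² = 2157961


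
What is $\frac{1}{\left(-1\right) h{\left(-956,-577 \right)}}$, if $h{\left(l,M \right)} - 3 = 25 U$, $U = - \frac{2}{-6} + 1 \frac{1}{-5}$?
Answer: $- \frac{3}{19} \approx -0.15789$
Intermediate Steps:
$U = \frac{2}{15}$ ($U = \left(-2\right) \left(- \frac{1}{6}\right) + 1 \left(- \frac{1}{5}\right) = \frac{1}{3} - \frac{1}{5} = \frac{2}{15} \approx 0.13333$)
$h{\left(l,M \right)} = \frac{19}{3}$ ($h{\left(l,M \right)} = 3 + 25 \cdot \frac{2}{15} = 3 + \frac{10}{3} = \frac{19}{3}$)
$\frac{1}{\left(-1\right) h{\left(-956,-577 \right)}} = \frac{1}{\left(-1\right) \frac{19}{3}} = \frac{1}{- \frac{19}{3}} = - \frac{3}{19}$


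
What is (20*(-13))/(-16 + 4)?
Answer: 65/3 ≈ 21.667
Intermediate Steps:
(20*(-13))/(-16 + 4) = -260/(-12) = -260*(-1/12) = 65/3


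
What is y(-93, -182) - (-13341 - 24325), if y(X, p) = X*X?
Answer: 46315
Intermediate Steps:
y(X, p) = X²
y(-93, -182) - (-13341 - 24325) = (-93)² - (-13341 - 24325) = 8649 - 1*(-37666) = 8649 + 37666 = 46315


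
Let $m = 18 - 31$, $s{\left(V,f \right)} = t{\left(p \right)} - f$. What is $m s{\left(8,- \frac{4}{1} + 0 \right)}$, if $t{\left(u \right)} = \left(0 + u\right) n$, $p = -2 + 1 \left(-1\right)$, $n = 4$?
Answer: $104$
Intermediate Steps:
$p = -3$ ($p = -2 - 1 = -3$)
$t{\left(u \right)} = 4 u$ ($t{\left(u \right)} = \left(0 + u\right) 4 = u 4 = 4 u$)
$s{\left(V,f \right)} = -12 - f$ ($s{\left(V,f \right)} = 4 \left(-3\right) - f = -12 - f$)
$m = -13$ ($m = 18 - 31 = -13$)
$m s{\left(8,- \frac{4}{1} + 0 \right)} = - 13 \left(-12 - \left(- \frac{4}{1} + 0\right)\right) = - 13 \left(-12 - \left(\left(-4\right) 1 + 0\right)\right) = - 13 \left(-12 - \left(-4 + 0\right)\right) = - 13 \left(-12 - -4\right) = - 13 \left(-12 + 4\right) = \left(-13\right) \left(-8\right) = 104$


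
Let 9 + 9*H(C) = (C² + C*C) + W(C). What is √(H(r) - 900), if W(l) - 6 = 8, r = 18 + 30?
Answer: I*√3487/3 ≈ 19.684*I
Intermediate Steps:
r = 48
W(l) = 14 (W(l) = 6 + 8 = 14)
H(C) = 5/9 + 2*C²/9 (H(C) = -1 + ((C² + C*C) + 14)/9 = -1 + ((C² + C²) + 14)/9 = -1 + (2*C² + 14)/9 = -1 + (14 + 2*C²)/9 = -1 + (14/9 + 2*C²/9) = 5/9 + 2*C²/9)
√(H(r) - 900) = √((5/9 + (2/9)*48²) - 900) = √((5/9 + (2/9)*2304) - 900) = √((5/9 + 512) - 900) = √(4613/9 - 900) = √(-3487/9) = I*√3487/3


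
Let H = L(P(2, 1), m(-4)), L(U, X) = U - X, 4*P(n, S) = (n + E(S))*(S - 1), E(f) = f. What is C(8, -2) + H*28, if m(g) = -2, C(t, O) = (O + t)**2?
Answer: 92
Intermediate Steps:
P(n, S) = (-1 + S)*(S + n)/4 (P(n, S) = ((n + S)*(S - 1))/4 = ((S + n)*(-1 + S))/4 = ((-1 + S)*(S + n))/4 = (-1 + S)*(S + n)/4)
H = 2 (H = (-1/4*1 - 1/4*2 + (1/4)*1**2 + (1/4)*1*2) - 1*(-2) = (-1/4 - 1/2 + (1/4)*1 + 1/2) + 2 = (-1/4 - 1/2 + 1/4 + 1/2) + 2 = 0 + 2 = 2)
C(8, -2) + H*28 = (-2 + 8)**2 + 2*28 = 6**2 + 56 = 36 + 56 = 92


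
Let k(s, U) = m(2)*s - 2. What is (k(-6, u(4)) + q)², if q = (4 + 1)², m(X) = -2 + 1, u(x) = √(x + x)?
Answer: 841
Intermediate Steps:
u(x) = √2*√x (u(x) = √(2*x) = √2*√x)
m(X) = -1
k(s, U) = -2 - s (k(s, U) = -s - 2 = -2 - s)
q = 25 (q = 5² = 25)
(k(-6, u(4)) + q)² = ((-2 - 1*(-6)) + 25)² = ((-2 + 6) + 25)² = (4 + 25)² = 29² = 841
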